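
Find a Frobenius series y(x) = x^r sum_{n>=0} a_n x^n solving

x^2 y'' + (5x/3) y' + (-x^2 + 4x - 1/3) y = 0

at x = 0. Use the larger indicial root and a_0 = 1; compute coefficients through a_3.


Write in Frobenius form y'' + (p(x)/x) y' + (q(x)/x^2) y = 0:
  p(x) = 5/3,  q(x) = -x^2 + 4x - 1/3.
Indicial equation: r(r-1) + (5/3) r + (-1/3) = 0 -> roots r_1 = 1/3, r_2 = -1.
Take r = r_1 = 1/3. Let y(x) = x^r sum_{n>=0} a_n x^n with a_0 = 1.
Substitute y = x^r sum a_n x^n and match x^{r+n}. The recurrence is
  D(n) a_n + 4 a_{n-1} - 1 a_{n-2} = 0,  where D(n) = (r+n)(r+n-1) + (5/3)(r+n) + (-1/3).
  a_n = [-4 a_{n-1} + 1 a_{n-2}] / D(n).
Since the indicial polynomial factors as (r - r_1)(r - r_2), D(n) = (r_1 + n - r_1)(r_1 + n - r_2) = n(n + 4/3).
Evaluating step by step (a_0 = 1):
  n = 1: D(1) = 1(1 + 4/3) = 7/3; numerator = -4(1) = -4; a_1 = (-4)/(7/3) = -12/7
  n = 2: D(2) = 2(2 + 4/3) = 20/3; numerator = -4(-12/7) + 1(1) = 55/7; a_2 = (55/7)/(20/3) = 33/28
  n = 3: D(3) = 3(3 + 4/3) = 13; numerator = -4(33/28) + 1(-12/7) = -45/7; a_3 = (-45/7)/(13) = -45/91

r = 1/3; a_0 = 1; a_1 = -12/7; a_2 = 33/28; a_3 = -45/91


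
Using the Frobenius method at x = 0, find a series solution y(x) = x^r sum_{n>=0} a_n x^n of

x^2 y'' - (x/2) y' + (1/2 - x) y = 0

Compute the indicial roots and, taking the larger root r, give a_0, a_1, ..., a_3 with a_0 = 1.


Write in Frobenius form y'' + (p(x)/x) y' + (q(x)/x^2) y = 0:
  p(x) = -1/2,  q(x) = 1/2 - x.
Indicial equation: r(r-1) + (-1/2) r + (1/2) = 0 -> roots r_1 = 1, r_2 = 1/2.
Take r = r_1 = 1. Let y(x) = x^r sum_{n>=0} a_n x^n with a_0 = 1.
Substitute y = x^r sum a_n x^n and match x^{r+n}. The recurrence is
  D(n) a_n - 1 a_{n-1} = 0,  where D(n) = (r+n)(r+n-1) + (-1/2)(r+n) + (1/2).
  a_n = 1 / D(n) * a_{n-1}.
Since the indicial polynomial factors as (r - r_1)(r - r_2), D(n) = (r_1 + n - r_1)(r_1 + n - r_2) = n(n + 1/2).
Evaluating step by step (a_0 = 1):
  n = 1: D(1) = 1(1 + 1/2) = 3/2; numerator = 1(1) = 1; a_1 = (1)/(3/2) = 2/3
  n = 2: D(2) = 2(2 + 1/2) = 5; numerator = 1(2/3) = 2/3; a_2 = (2/3)/(5) = 2/15
  n = 3: D(3) = 3(3 + 1/2) = 21/2; numerator = 1(2/15) = 2/15; a_3 = (2/15)/(21/2) = 4/315

r = 1; a_0 = 1; a_1 = 2/3; a_2 = 2/15; a_3 = 4/315


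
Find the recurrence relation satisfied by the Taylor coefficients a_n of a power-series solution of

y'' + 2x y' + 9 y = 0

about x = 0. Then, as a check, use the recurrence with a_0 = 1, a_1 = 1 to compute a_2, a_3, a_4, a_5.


Substitute y = sum_n a_n x^n.
y''(x) has coefficient (n+2)(n+1) a_{n+2} at x^n;
2 x y'(x) has coefficient 2 n a_n at x^n (shift);
9 y(x) has coefficient 9 a_n at x^n.
Matching x^n: (n+2)(n+1) a_{n+2} + (2n + 9) a_n = 0.
Thus a_{n+2} = (-2n - 9) / ((n+1)(n+2)) * a_n.

Check with a_0 = 1, a_1 = 1 (apply the recurrence for n = 0, 1, 2, 3): a_0 = 1, a_1 = 1, a_2 = -9/2, a_3 = -11/6, a_4 = 39/8, a_5 = 11/8.

a_(n+2) = (-2n - 9) / ((n+1)(n+2)) * a_n; check: a_0 = 1, a_1 = 1, a_2 = -9/2, a_3 = -11/6, a_4 = 39/8, a_5 = 11/8


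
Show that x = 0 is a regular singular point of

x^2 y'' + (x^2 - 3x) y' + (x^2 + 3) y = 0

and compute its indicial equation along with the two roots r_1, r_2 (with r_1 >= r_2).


Divide by x^2 to reach normal form y'' + P_1(x) y' + P_2(x) y = 0 with P_1(x) = 1 - 3/x and P_2(x) = 1 + 3/x^2.
x = 0 is a singular point because the y'-coefficient 1 - 3/x has a pole at x = 0 and the y-coefficient 1 + 3/x^2 has a pole at x = 0.
It is a regular singular point because x P_1(x) = p(x) = x - 3 and x^2 P_2(x) = q(x) = x^2 + 3 are polynomials, hence analytic at x = 0.
p(0) = -3,  q(0) = 3.
Indicial equation: r(r-1) + p(0) r + q(0) = 0, i.e. r^2 + (p(0) - 1) r + q(0) = 0, i.e. r^2 - 4 r + 3 = 0.
Discriminant: (-4)^2 - 4(3) = 4, so r = (4 ± 2)/2.
Solving: r_1 = 3, r_2 = 1.

indicial: r^2 - 4 r + 3 = 0; roots r_1 = 3, r_2 = 1


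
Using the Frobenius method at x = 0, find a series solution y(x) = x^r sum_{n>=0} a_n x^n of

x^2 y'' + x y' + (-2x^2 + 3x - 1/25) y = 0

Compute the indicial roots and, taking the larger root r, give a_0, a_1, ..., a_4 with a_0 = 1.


Write in Frobenius form y'' + (p(x)/x) y' + (q(x)/x^2) y = 0:
  p(x) = 1,  q(x) = -2x^2 + 3x - 1/25.
Indicial equation: r(r-1) + (1) r + (-1/25) = 0 -> roots r_1 = 1/5, r_2 = -1/5.
Take r = r_1 = 1/5. Let y(x) = x^r sum_{n>=0} a_n x^n with a_0 = 1.
Substitute y = x^r sum a_n x^n and match x^{r+n}. The recurrence is
  D(n) a_n + 3 a_{n-1} - 2 a_{n-2} = 0,  where D(n) = (r+n)(r+n-1) + (1)(r+n) + (-1/25).
  a_n = [-3 a_{n-1} + 2 a_{n-2}] / D(n).
Since the indicial polynomial factors as (r - r_1)(r - r_2), D(n) = (r_1 + n - r_1)(r_1 + n - r_2) = n(n + 2/5).
Evaluating step by step (a_0 = 1):
  n = 1: D(1) = 1(1 + 2/5) = 7/5; numerator = -3(1) = -3; a_1 = (-3)/(7/5) = -15/7
  n = 2: D(2) = 2(2 + 2/5) = 24/5; numerator = -3(-15/7) + 2(1) = 59/7; a_2 = (59/7)/(24/5) = 295/168
  n = 3: D(3) = 3(3 + 2/5) = 51/5; numerator = -3(295/168) + 2(-15/7) = -535/56; a_3 = (-535/56)/(51/5) = -2675/2856
  n = 4: D(4) = 4(4 + 2/5) = 88/5; numerator = -3(-2675/2856) + 2(295/168) = 18055/2856; a_4 = (18055/2856)/(88/5) = 90275/251328

r = 1/5; a_0 = 1; a_1 = -15/7; a_2 = 295/168; a_3 = -2675/2856; a_4 = 90275/251328


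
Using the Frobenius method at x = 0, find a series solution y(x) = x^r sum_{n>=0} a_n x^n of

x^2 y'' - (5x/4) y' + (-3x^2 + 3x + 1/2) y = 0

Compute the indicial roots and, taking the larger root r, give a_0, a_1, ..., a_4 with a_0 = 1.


Write in Frobenius form y'' + (p(x)/x) y' + (q(x)/x^2) y = 0:
  p(x) = -5/4,  q(x) = -3x^2 + 3x + 1/2.
Indicial equation: r(r-1) + (-5/4) r + (1/2) = 0 -> roots r_1 = 2, r_2 = 1/4.
Take r = r_1 = 2. Let y(x) = x^r sum_{n>=0} a_n x^n with a_0 = 1.
Substitute y = x^r sum a_n x^n and match x^{r+n}. The recurrence is
  D(n) a_n + 3 a_{n-1} - 3 a_{n-2} = 0,  where D(n) = (r+n)(r+n-1) + (-5/4)(r+n) + (1/2).
  a_n = [-3 a_{n-1} + 3 a_{n-2}] / D(n).
Since the indicial polynomial factors as (r - r_1)(r - r_2), D(n) = (r_1 + n - r_1)(r_1 + n - r_2) = n(n + 7/4).
Evaluating step by step (a_0 = 1):
  n = 1: D(1) = 1(1 + 7/4) = 11/4; numerator = -3(1) = -3; a_1 = (-3)/(11/4) = -12/11
  n = 2: D(2) = 2(2 + 7/4) = 15/2; numerator = -3(-12/11) + 3(1) = 69/11; a_2 = (69/11)/(15/2) = 46/55
  n = 3: D(3) = 3(3 + 7/4) = 57/4; numerator = -3(46/55) + 3(-12/11) = -318/55; a_3 = (-318/55)/(57/4) = -424/1045
  n = 4: D(4) = 4(4 + 7/4) = 23; numerator = -3(-424/1045) + 3(46/55) = 354/95; a_4 = (354/95)/(23) = 354/2185

r = 2; a_0 = 1; a_1 = -12/11; a_2 = 46/55; a_3 = -424/1045; a_4 = 354/2185


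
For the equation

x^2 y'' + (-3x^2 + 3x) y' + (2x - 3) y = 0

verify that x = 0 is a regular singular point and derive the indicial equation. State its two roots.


Divide by x^2 to reach normal form y'' + P_1(x) y' + P_2(x) y = 0 with P_1(x) = -3 + 3/x and P_2(x) = 2/x - 3/x^2.
x = 0 is a singular point because the y'-coefficient -3 + 3/x has a pole at x = 0 and the y-coefficient 2/x - 3/x^2 has a pole at x = 0.
It is a regular singular point because x P_1(x) = p(x) = 3 - 3x and x^2 P_2(x) = q(x) = 2x - 3 are polynomials, hence analytic at x = 0.
p(0) = 3,  q(0) = -3.
Indicial equation: r(r-1) + p(0) r + q(0) = 0, i.e. r^2 + (p(0) - 1) r + q(0) = 0, i.e. r^2 + 2 r - 3 = 0.
Discriminant: (2)^2 - 4(-3) = 16, so r = (-2 ± 4)/2.
Solving: r_1 = 1, r_2 = -3.

indicial: r^2 + 2 r - 3 = 0; roots r_1 = 1, r_2 = -3


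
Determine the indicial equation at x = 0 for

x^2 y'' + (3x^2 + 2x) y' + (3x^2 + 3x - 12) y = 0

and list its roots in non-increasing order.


Divide by x^2 to reach normal form y'' + P_1(x) y' + P_2(x) y = 0 with P_1(x) = 3 + 2/x and P_2(x) = 3 + 3/x - 12/x^2.
x = 0 is a singular point because the y'-coefficient 3 + 2/x has a pole at x = 0 and the y-coefficient 3 + 3/x - 12/x^2 has a pole at x = 0.
It is a regular singular point because x P_1(x) = p(x) = 3x + 2 and x^2 P_2(x) = q(x) = 3x^2 + 3x - 12 are polynomials, hence analytic at x = 0.
p(0) = 2,  q(0) = -12.
Indicial equation: r(r-1) + p(0) r + q(0) = 0, i.e. r^2 + (p(0) - 1) r + q(0) = 0, i.e. r^2 + 1 r - 12 = 0.
Discriminant: (1)^2 - 4(-12) = 49, so r = (-1 ± 7)/2.
Solving: r_1 = 3, r_2 = -4.

indicial: r^2 + 1 r - 12 = 0; roots r_1 = 3, r_2 = -4


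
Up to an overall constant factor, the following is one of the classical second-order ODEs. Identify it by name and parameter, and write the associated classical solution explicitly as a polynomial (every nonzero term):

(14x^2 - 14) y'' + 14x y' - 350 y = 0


All three coefficients share the factor -14; dividing through by -14 gives  (1 - x^2) y'' - x y' + 25 y = 0.
This matches the Chebyshev equation (1 - x^2) y'' - x y' + n^2 y = 0 (note the -x y' term, not -2x y') with n^2 = 25, so n = 5; the polynomial solution is T_5(x).
With y = sum_k a_k x^k, matching x^k gives (k+2)(k+1) a_{k+2} = (k^2 - n^2) a_k = (k - 5)(k + 5) a_k. The right side vanishes at k = 5, so the series with the parity of 5 terminates at degree 5.
Standard normalization: leading coefficient of T_n is 2^(n-1), so a_5 = 2^4 = 16. Work downward with a_k = (k+1)(k+2) a_{k+2} / ((k - 5)(k + 5)):
  a_3 = (4)(5)(16) / ((3 - 5)(3 + 5)) = 320/(-16) = -20
  a_1 = (2)(3)(-20) / ((1 - 5)(1 + 5)) = -120/(-24) = 5
Hence T_5(x) = 16 x^5 - 20 x^3 + 5 x.

T_5(x); series = 16 x^5 - 20 x^3 + 5 x


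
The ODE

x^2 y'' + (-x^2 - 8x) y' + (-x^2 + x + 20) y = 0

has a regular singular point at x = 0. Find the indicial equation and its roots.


Divide by x^2 to reach normal form y'' + P_1(x) y' + P_2(x) y = 0 with P_1(x) = -1 - 8/x and P_2(x) = -1 + 1/x + 20/x^2.
x = 0 is a singular point because the y'-coefficient -1 - 8/x has a pole at x = 0 and the y-coefficient -1 + 1/x + 20/x^2 has a pole at x = 0.
It is a regular singular point because x P_1(x) = p(x) = -x - 8 and x^2 P_2(x) = q(x) = -x^2 + x + 20 are polynomials, hence analytic at x = 0.
p(0) = -8,  q(0) = 20.
Indicial equation: r(r-1) + p(0) r + q(0) = 0, i.e. r^2 + (p(0) - 1) r + q(0) = 0, i.e. r^2 - 9 r + 20 = 0.
Discriminant: (-9)^2 - 4(20) = 1, so r = (9 ± 1)/2.
Solving: r_1 = 5, r_2 = 4.

indicial: r^2 - 9 r + 20 = 0; roots r_1 = 5, r_2 = 4


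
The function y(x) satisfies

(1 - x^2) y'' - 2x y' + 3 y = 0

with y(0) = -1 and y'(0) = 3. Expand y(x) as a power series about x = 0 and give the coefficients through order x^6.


Ansatz: y(x) = sum_{n>=0} a_n x^n, so y'(x) = sum_{n>=1} n a_n x^(n-1) and y''(x) = sum_{n>=2} n(n-1) a_n x^(n-2).
Substitute into P(x) y'' + Q(x) y' + R(x) y = 0 with P(x) = 1 - x^2, Q(x) = -2x, R(x) = 3, and match powers of x.
Initial conditions: a_0 = -1, a_1 = 3.
Setting the coefficient of each power of x to zero and solving order by order (substituting the coefficients already found):
  x^0: 2 a_2 + 3 a_0 = 0  ->  2 a_2 = -3 a_0 = 3  ->  a_2 = 3/2
  x^1: 6 a_3 + a_1 = 0  ->  6 a_3 = -a_1 = -3  ->  a_3 = -1/2
  x^2: 12 a_4 - 3 a_2 = 0  ->  12 a_4 = 3 a_2 = 9/2  ->  a_4 = 3/8
  x^3: 20 a_5 - 9 a_3 = 0  ->  20 a_5 = 9 a_3 = -9/2  ->  a_5 = -9/40
  x^4: 30 a_6 - 17 a_4 = 0  ->  30 a_6 = 17 a_4 = 51/8  ->  a_6 = 17/80
Truncated series: y(x) = -1 + 3 x + (3/2) x^2 - (1/2) x^3 + (3/8) x^4 - (9/40) x^5 + (17/80) x^6 + O(x^7).

a_0 = -1; a_1 = 3; a_2 = 3/2; a_3 = -1/2; a_4 = 3/8; a_5 = -9/40; a_6 = 17/80


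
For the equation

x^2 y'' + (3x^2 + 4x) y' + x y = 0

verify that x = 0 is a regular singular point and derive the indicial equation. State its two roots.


Divide by x^2 to reach normal form y'' + P_1(x) y' + P_2(x) y = 0 with P_1(x) = 3 + 4/x and P_2(x) = 1/x.
x = 0 is a singular point because the y'-coefficient 3 + 4/x has a pole at x = 0 and the y-coefficient 1/x has a pole at x = 0.
It is a regular singular point because x P_1(x) = p(x) = 3x + 4 and x^2 P_2(x) = q(x) = x are polynomials, hence analytic at x = 0.
p(0) = 4,  q(0) = 0.
Indicial equation: r(r-1) + p(0) r + q(0) = 0, i.e. r^2 + (p(0) - 1) r + q(0) = 0, i.e. r^2 + 3 r = 0.
Discriminant: (3)^2 - 4(0) = 9, so r = (-3 ± 3)/2.
Solving: r_1 = 0, r_2 = -3.

indicial: r^2 + 3 r = 0; roots r_1 = 0, r_2 = -3


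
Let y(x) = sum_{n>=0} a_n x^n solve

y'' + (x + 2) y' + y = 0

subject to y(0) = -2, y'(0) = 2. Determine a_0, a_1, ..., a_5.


Ansatz: y(x) = sum_{n>=0} a_n x^n, so y'(x) = sum_{n>=1} n a_n x^(n-1) and y''(x) = sum_{n>=2} n(n-1) a_n x^(n-2).
Substitute into P(x) y'' + Q(x) y' + R(x) y = 0 with P(x) = 1, Q(x) = x + 2, R(x) = 1, and match powers of x.
Initial conditions: a_0 = -2, a_1 = 2.
Setting the coefficient of each power of x to zero and solving order by order (substituting the coefficients already found):
  x^0: 2 a_2 + 2 a_1 + a_0 = 0  ->  2 a_2 = -2 a_1 - a_0 = -2  ->  a_2 = -1
  x^1: 6 a_3 + 4 a_2 + 2 a_1 = 0  ->  6 a_3 = -4 a_2 - 2 a_1 = 0  ->  a_3 = 0
  x^2: 12 a_4 + 6 a_3 + 3 a_2 = 0  ->  12 a_4 = -6 a_3 - 3 a_2 = 3  ->  a_4 = 1/4
  x^3: 20 a_5 + 8 a_4 + 4 a_3 = 0  ->  20 a_5 = -8 a_4 - 4 a_3 = -2  ->  a_5 = -1/10
Truncated series: y(x) = -2 + 2 x - x^2 + (1/4) x^4 - (1/10) x^5 + O(x^6).

a_0 = -2; a_1 = 2; a_2 = -1; a_3 = 0; a_4 = 1/4; a_5 = -1/10


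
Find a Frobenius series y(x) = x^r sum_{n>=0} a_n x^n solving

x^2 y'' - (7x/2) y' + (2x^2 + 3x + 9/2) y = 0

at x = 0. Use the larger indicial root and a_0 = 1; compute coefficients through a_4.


Write in Frobenius form y'' + (p(x)/x) y' + (q(x)/x^2) y = 0:
  p(x) = -7/2,  q(x) = 2x^2 + 3x + 9/2.
Indicial equation: r(r-1) + (-7/2) r + (9/2) = 0 -> roots r_1 = 3, r_2 = 3/2.
Take r = r_1 = 3. Let y(x) = x^r sum_{n>=0} a_n x^n with a_0 = 1.
Substitute y = x^r sum a_n x^n and match x^{r+n}. The recurrence is
  D(n) a_n + 3 a_{n-1} + 2 a_{n-2} = 0,  where D(n) = (r+n)(r+n-1) + (-7/2)(r+n) + (9/2).
  a_n = [-3 a_{n-1} - 2 a_{n-2}] / D(n).
Since the indicial polynomial factors as (r - r_1)(r - r_2), D(n) = (r_1 + n - r_1)(r_1 + n - r_2) = n(n + 3/2).
Evaluating step by step (a_0 = 1):
  n = 1: D(1) = 1(1 + 3/2) = 5/2; numerator = -3(1) = -3; a_1 = (-3)/(5/2) = -6/5
  n = 2: D(2) = 2(2 + 3/2) = 7; numerator = -3(-6/5) - 2(1) = 8/5; a_2 = (8/5)/(7) = 8/35
  n = 3: D(3) = 3(3 + 3/2) = 27/2; numerator = -3(8/35) - 2(-6/5) = 12/7; a_3 = (12/7)/(27/2) = 8/63
  n = 4: D(4) = 4(4 + 3/2) = 22; numerator = -3(8/63) - 2(8/35) = -88/105; a_4 = (-88/105)/(22) = -4/105

r = 3; a_0 = 1; a_1 = -6/5; a_2 = 8/35; a_3 = 8/63; a_4 = -4/105


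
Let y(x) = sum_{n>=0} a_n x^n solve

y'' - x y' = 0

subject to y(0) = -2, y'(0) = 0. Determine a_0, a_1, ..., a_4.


Ansatz: y(x) = sum_{n>=0} a_n x^n, so y'(x) = sum_{n>=1} n a_n x^(n-1) and y''(x) = sum_{n>=2} n(n-1) a_n x^(n-2).
Substitute into P(x) y'' + Q(x) y' + R(x) y = 0 with P(x) = 1, Q(x) = -x, R(x) = 0, and match powers of x.
Initial conditions: a_0 = -2, a_1 = 0.
Setting the coefficient of each power of x to zero and solving order by order (substituting the coefficients already found):
  x^0: 2 a_2 = 0  ->  a_2 = 0
  x^1: 6 a_3 - a_1 = 0  ->  6 a_3 = a_1 = 0  ->  a_3 = 0
  x^2: 12 a_4 - 2 a_2 = 0  ->  12 a_4 = 2 a_2 = 0  ->  a_4 = 0
Truncated series: y(x) = -2 + O(x^5).

a_0 = -2; a_1 = 0; a_2 = 0; a_3 = 0; a_4 = 0


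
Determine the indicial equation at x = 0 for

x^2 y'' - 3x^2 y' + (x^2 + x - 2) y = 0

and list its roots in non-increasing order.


Divide by x^2 to reach normal form y'' + P_1(x) y' + P_2(x) y = 0 with P_1(x) = -3 and P_2(x) = 1 + 1/x - 2/x^2.
x = 0 is a singular point because the y-coefficient 1 + 1/x - 2/x^2 has a pole at x = 0.
It is a regular singular point because x P_1(x) = p(x) = -3x and x^2 P_2(x) = q(x) = x^2 + x - 2 are polynomials, hence analytic at x = 0.
p(0) = 0,  q(0) = -2.
Indicial equation: r(r-1) + p(0) r + q(0) = 0, i.e. r^2 + (p(0) - 1) r + q(0) = 0, i.e. r^2 - 1 r - 2 = 0.
Discriminant: (-1)^2 - 4(-2) = 9, so r = (1 ± 3)/2.
Solving: r_1 = 2, r_2 = -1.

indicial: r^2 - 1 r - 2 = 0; roots r_1 = 2, r_2 = -1


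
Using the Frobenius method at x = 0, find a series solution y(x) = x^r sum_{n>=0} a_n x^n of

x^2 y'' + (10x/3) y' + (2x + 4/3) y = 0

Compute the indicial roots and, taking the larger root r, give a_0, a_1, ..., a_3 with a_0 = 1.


Write in Frobenius form y'' + (p(x)/x) y' + (q(x)/x^2) y = 0:
  p(x) = 10/3,  q(x) = 2x + 4/3.
Indicial equation: r(r-1) + (10/3) r + (4/3) = 0 -> roots r_1 = -1, r_2 = -4/3.
Take r = r_1 = -1. Let y(x) = x^r sum_{n>=0} a_n x^n with a_0 = 1.
Substitute y = x^r sum a_n x^n and match x^{r+n}. The recurrence is
  D(n) a_n + 2 a_{n-1} = 0,  where D(n) = (r+n)(r+n-1) + (10/3)(r+n) + (4/3).
  a_n = -2 / D(n) * a_{n-1}.
Since the indicial polynomial factors as (r - r_1)(r - r_2), D(n) = (r_1 + n - r_1)(r_1 + n - r_2) = n(n + 1/3).
Evaluating step by step (a_0 = 1):
  n = 1: D(1) = 1(1 + 1/3) = 4/3; numerator = -2(1) = -2; a_1 = (-2)/(4/3) = -3/2
  n = 2: D(2) = 2(2 + 1/3) = 14/3; numerator = -2(-3/2) = 3; a_2 = (3)/(14/3) = 9/14
  n = 3: D(3) = 3(3 + 1/3) = 10; numerator = -2(9/14) = -9/7; a_3 = (-9/7)/(10) = -9/70

r = -1; a_0 = 1; a_1 = -3/2; a_2 = 9/14; a_3 = -9/70


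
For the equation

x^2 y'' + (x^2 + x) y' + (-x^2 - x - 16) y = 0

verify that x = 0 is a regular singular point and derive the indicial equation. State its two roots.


Divide by x^2 to reach normal form y'' + P_1(x) y' + P_2(x) y = 0 with P_1(x) = 1 + 1/x and P_2(x) = -1 - 1/x - 16/x^2.
x = 0 is a singular point because the y'-coefficient 1 + 1/x has a pole at x = 0 and the y-coefficient -1 - 1/x - 16/x^2 has a pole at x = 0.
It is a regular singular point because x P_1(x) = p(x) = x + 1 and x^2 P_2(x) = q(x) = -x^2 - x - 16 are polynomials, hence analytic at x = 0.
p(0) = 1,  q(0) = -16.
Indicial equation: r(r-1) + p(0) r + q(0) = 0, i.e. r^2 + (p(0) - 1) r + q(0) = 0, i.e. r^2 - 16 = 0.
Discriminant: (0)^2 - 4(-16) = 64, so r = (0 ± 8)/2.
Solving: r_1 = 4, r_2 = -4.

indicial: r^2 - 16 = 0; roots r_1 = 4, r_2 = -4


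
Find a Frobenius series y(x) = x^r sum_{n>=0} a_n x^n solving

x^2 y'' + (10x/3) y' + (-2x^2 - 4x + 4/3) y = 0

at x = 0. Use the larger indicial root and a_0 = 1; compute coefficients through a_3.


Write in Frobenius form y'' + (p(x)/x) y' + (q(x)/x^2) y = 0:
  p(x) = 10/3,  q(x) = -2x^2 - 4x + 4/3.
Indicial equation: r(r-1) + (10/3) r + (4/3) = 0 -> roots r_1 = -1, r_2 = -4/3.
Take r = r_1 = -1. Let y(x) = x^r sum_{n>=0} a_n x^n with a_0 = 1.
Substitute y = x^r sum a_n x^n and match x^{r+n}. The recurrence is
  D(n) a_n - 4 a_{n-1} - 2 a_{n-2} = 0,  where D(n) = (r+n)(r+n-1) + (10/3)(r+n) + (4/3).
  a_n = [4 a_{n-1} + 2 a_{n-2}] / D(n).
Since the indicial polynomial factors as (r - r_1)(r - r_2), D(n) = (r_1 + n - r_1)(r_1 + n - r_2) = n(n + 1/3).
Evaluating step by step (a_0 = 1):
  n = 1: D(1) = 1(1 + 1/3) = 4/3; numerator = 4(1) = 4; a_1 = (4)/(4/3) = 3
  n = 2: D(2) = 2(2 + 1/3) = 14/3; numerator = 4(3) + 2(1) = 14; a_2 = (14)/(14/3) = 3
  n = 3: D(3) = 3(3 + 1/3) = 10; numerator = 4(3) + 2(3) = 18; a_3 = (18)/(10) = 9/5

r = -1; a_0 = 1; a_1 = 3; a_2 = 3; a_3 = 9/5


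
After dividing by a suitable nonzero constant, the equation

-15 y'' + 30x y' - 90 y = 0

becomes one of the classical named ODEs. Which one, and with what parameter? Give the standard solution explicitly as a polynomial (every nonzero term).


All three coefficients share the factor -15; dividing through by -15 gives  y'' - 2x y' + 6 y = 0.
This matches the Hermite equation y'' - 2x y' + 2n y = 0 with 2n = 6, so n = 3; the polynomial solution is H_3(x).
With y = sum_k a_k x^k, matching x^k gives (k+2)(k+1) a_{k+2} = 2(k - n) a_k = 2(k - 3) a_k. The right side vanishes at k = 3, so the series with the parity of 3 terminates at degree 3.
Standard normalization: leading coefficient of H_n is 2^n, so a_3 = 2^3 = 8. Work downward with a_k = (k+1)(k+2) a_{k+2} / (2(k - n)):
  a_1 = (2)(3)(8) / (2(1 - 3)) = 48/(-4) = -12
Hence H_3(x) = 8 x^3 - 12 x.

H_3(x); series = 8 x^3 - 12 x


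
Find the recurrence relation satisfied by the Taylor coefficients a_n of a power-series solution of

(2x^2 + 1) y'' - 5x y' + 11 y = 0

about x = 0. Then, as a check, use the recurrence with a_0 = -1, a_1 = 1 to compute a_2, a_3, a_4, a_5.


Substitute y = sum_n a_n x^n.
(1 + 2 x^2) y'' contributes (n+2)(n+1) a_{n+2} + 2 n(n-1) a_n at x^n.
-5 x y'(x) contributes -5 n a_n at x^n.
11 y(x) contributes 11 a_n at x^n.
Matching x^n: (n+2)(n+1) a_{n+2} + (2 n(n-1) - 5 n + 11) a_n = 0.
Thus a_{n+2} = (-2 n(n-1) + 5 n - 11) / ((n+1)(n+2)) * a_n.

Check with a_0 = -1, a_1 = 1 (apply the recurrence for n = 0, 1, 2, 3): a_0 = -1, a_1 = 1, a_2 = 11/2, a_3 = -1, a_4 = -55/24, a_5 = 2/5.

a_(n+2) = (-2 n(n-1) + 5 n - 11) / ((n+1)(n+2)) * a_n; check: a_0 = -1, a_1 = 1, a_2 = 11/2, a_3 = -1, a_4 = -55/24, a_5 = 2/5


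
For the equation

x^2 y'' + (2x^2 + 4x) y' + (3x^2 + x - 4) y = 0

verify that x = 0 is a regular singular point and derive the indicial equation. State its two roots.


Divide by x^2 to reach normal form y'' + P_1(x) y' + P_2(x) y = 0 with P_1(x) = 2 + 4/x and P_2(x) = 3 + 1/x - 4/x^2.
x = 0 is a singular point because the y'-coefficient 2 + 4/x has a pole at x = 0 and the y-coefficient 3 + 1/x - 4/x^2 has a pole at x = 0.
It is a regular singular point because x P_1(x) = p(x) = 2x + 4 and x^2 P_2(x) = q(x) = 3x^2 + x - 4 are polynomials, hence analytic at x = 0.
p(0) = 4,  q(0) = -4.
Indicial equation: r(r-1) + p(0) r + q(0) = 0, i.e. r^2 + (p(0) - 1) r + q(0) = 0, i.e. r^2 + 3 r - 4 = 0.
Discriminant: (3)^2 - 4(-4) = 25, so r = (-3 ± 5)/2.
Solving: r_1 = 1, r_2 = -4.

indicial: r^2 + 3 r - 4 = 0; roots r_1 = 1, r_2 = -4


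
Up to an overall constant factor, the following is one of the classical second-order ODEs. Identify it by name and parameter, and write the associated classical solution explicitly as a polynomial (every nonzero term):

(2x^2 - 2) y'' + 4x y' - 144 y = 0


All three coefficients share the factor -2; dividing through by -2 gives  (1 - x^2) y'' - 2x y' + 72 y = 0.
This matches the Legendre equation (1 - x^2) y'' - 2x y' + n(n+1) y = 0 (note the -2x y' term) with n(n+1) = 72, so n = 8; the polynomial solution is P_8(x).
With y = sum_k a_k x^k, matching x^k gives (k+2)(k+1) a_{k+2} = [k(k+1) - n(n+1)] a_k = (k - 8)(k + 9) a_k. The right side vanishes at k = 8, so the series with the parity of 8 terminates at degree 8.
Standard normalization (P_n(1) = 1): leading coefficient (2n)!/(2^n (n!)^2) = 20922789888000/(256*1625702400) = 6435/128, so a_8 = 6435/128. Work downward with a_k = (k+1)(k+2) a_{k+2} / ((k - 8)(k + 9)):
  a_6 = (7)(8)(6435/128) / ((6 - 8)(6 + 9)) = (45045/16)/(-30) = -3003/32
  a_4 = (5)(6)(-3003/32) / ((4 - 8)(4 + 9)) = (-45045/16)/(-52) = 3465/64
  a_2 = (3)(4)(3465/64) / ((2 - 8)(2 + 9)) = (10395/16)/(-66) = -315/32
  a_0 = (1)(2)(-315/32) / ((0 - 8)(0 + 9)) = (-315/16)/(-72) = 35/128
Hence P_8(x) = 6435 x^8/128 - 3003 x^6/32 + 3465 x^4/64 - 315 x^2/32 + 35/128.

P_8(x); series = 6435 x^8/128 - 3003 x^6/32 + 3465 x^4/64 - 315 x^2/32 + 35/128


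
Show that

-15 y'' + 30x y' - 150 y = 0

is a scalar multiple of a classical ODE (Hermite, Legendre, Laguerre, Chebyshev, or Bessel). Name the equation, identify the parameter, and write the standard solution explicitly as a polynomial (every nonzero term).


All three coefficients share the factor -15; dividing through by -15 gives  y'' - 2x y' + 10 y = 0.
This matches the Hermite equation y'' - 2x y' + 2n y = 0 with 2n = 10, so n = 5; the polynomial solution is H_5(x).
With y = sum_k a_k x^k, matching x^k gives (k+2)(k+1) a_{k+2} = 2(k - n) a_k = 2(k - 5) a_k. The right side vanishes at k = 5, so the series with the parity of 5 terminates at degree 5.
Standard normalization: leading coefficient of H_n is 2^n, so a_5 = 2^5 = 32. Work downward with a_k = (k+1)(k+2) a_{k+2} / (2(k - n)):
  a_3 = (4)(5)(32) / (2(3 - 5)) = 640/(-4) = -160
  a_1 = (2)(3)(-160) / (2(1 - 5)) = -960/(-8) = 120
Hence H_5(x) = 32 x^5 - 160 x^3 + 120 x.

H_5(x); series = 32 x^5 - 160 x^3 + 120 x


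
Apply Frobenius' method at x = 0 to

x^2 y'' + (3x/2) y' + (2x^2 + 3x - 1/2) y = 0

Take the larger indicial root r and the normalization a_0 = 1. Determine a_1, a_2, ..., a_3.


Write in Frobenius form y'' + (p(x)/x) y' + (q(x)/x^2) y = 0:
  p(x) = 3/2,  q(x) = 2x^2 + 3x - 1/2.
Indicial equation: r(r-1) + (3/2) r + (-1/2) = 0 -> roots r_1 = 1/2, r_2 = -1.
Take r = r_1 = 1/2. Let y(x) = x^r sum_{n>=0} a_n x^n with a_0 = 1.
Substitute y = x^r sum a_n x^n and match x^{r+n}. The recurrence is
  D(n) a_n + 3 a_{n-1} + 2 a_{n-2} = 0,  where D(n) = (r+n)(r+n-1) + (3/2)(r+n) + (-1/2).
  a_n = [-3 a_{n-1} - 2 a_{n-2}] / D(n).
Since the indicial polynomial factors as (r - r_1)(r - r_2), D(n) = (r_1 + n - r_1)(r_1 + n - r_2) = n(n + 3/2).
Evaluating step by step (a_0 = 1):
  n = 1: D(1) = 1(1 + 3/2) = 5/2; numerator = -3(1) = -3; a_1 = (-3)/(5/2) = -6/5
  n = 2: D(2) = 2(2 + 3/2) = 7; numerator = -3(-6/5) - 2(1) = 8/5; a_2 = (8/5)/(7) = 8/35
  n = 3: D(3) = 3(3 + 3/2) = 27/2; numerator = -3(8/35) - 2(-6/5) = 12/7; a_3 = (12/7)/(27/2) = 8/63

r = 1/2; a_0 = 1; a_1 = -6/5; a_2 = 8/35; a_3 = 8/63


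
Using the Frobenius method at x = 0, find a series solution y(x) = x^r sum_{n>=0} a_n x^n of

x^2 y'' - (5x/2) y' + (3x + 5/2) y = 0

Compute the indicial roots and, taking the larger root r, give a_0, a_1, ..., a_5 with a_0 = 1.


Write in Frobenius form y'' + (p(x)/x) y' + (q(x)/x^2) y = 0:
  p(x) = -5/2,  q(x) = 3x + 5/2.
Indicial equation: r(r-1) + (-5/2) r + (5/2) = 0 -> roots r_1 = 5/2, r_2 = 1.
Take r = r_1 = 5/2. Let y(x) = x^r sum_{n>=0} a_n x^n with a_0 = 1.
Substitute y = x^r sum a_n x^n and match x^{r+n}. The recurrence is
  D(n) a_n + 3 a_{n-1} = 0,  where D(n) = (r+n)(r+n-1) + (-5/2)(r+n) + (5/2).
  a_n = -3 / D(n) * a_{n-1}.
Since the indicial polynomial factors as (r - r_1)(r - r_2), D(n) = (r_1 + n - r_1)(r_1 + n - r_2) = n(n + 3/2).
Evaluating step by step (a_0 = 1):
  n = 1: D(1) = 1(1 + 3/2) = 5/2; numerator = -3(1) = -3; a_1 = (-3)/(5/2) = -6/5
  n = 2: D(2) = 2(2 + 3/2) = 7; numerator = -3(-6/5) = 18/5; a_2 = (18/5)/(7) = 18/35
  n = 3: D(3) = 3(3 + 3/2) = 27/2; numerator = -3(18/35) = -54/35; a_3 = (-54/35)/(27/2) = -4/35
  n = 4: D(4) = 4(4 + 3/2) = 22; numerator = -3(-4/35) = 12/35; a_4 = (12/35)/(22) = 6/385
  n = 5: D(5) = 5(5 + 3/2) = 65/2; numerator = -3(6/385) = -18/385; a_5 = (-18/385)/(65/2) = -36/25025

r = 5/2; a_0 = 1; a_1 = -6/5; a_2 = 18/35; a_3 = -4/35; a_4 = 6/385; a_5 = -36/25025


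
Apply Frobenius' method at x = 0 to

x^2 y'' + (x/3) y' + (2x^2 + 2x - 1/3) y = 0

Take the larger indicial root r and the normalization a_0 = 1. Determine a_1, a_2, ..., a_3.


Write in Frobenius form y'' + (p(x)/x) y' + (q(x)/x^2) y = 0:
  p(x) = 1/3,  q(x) = 2x^2 + 2x - 1/3.
Indicial equation: r(r-1) + (1/3) r + (-1/3) = 0 -> roots r_1 = 1, r_2 = -1/3.
Take r = r_1 = 1. Let y(x) = x^r sum_{n>=0} a_n x^n with a_0 = 1.
Substitute y = x^r sum a_n x^n and match x^{r+n}. The recurrence is
  D(n) a_n + 2 a_{n-1} + 2 a_{n-2} = 0,  where D(n) = (r+n)(r+n-1) + (1/3)(r+n) + (-1/3).
  a_n = [-2 a_{n-1} - 2 a_{n-2}] / D(n).
Since the indicial polynomial factors as (r - r_1)(r - r_2), D(n) = (r_1 + n - r_1)(r_1 + n - r_2) = n(n + 4/3).
Evaluating step by step (a_0 = 1):
  n = 1: D(1) = 1(1 + 4/3) = 7/3; numerator = -2(1) = -2; a_1 = (-2)/(7/3) = -6/7
  n = 2: D(2) = 2(2 + 4/3) = 20/3; numerator = -2(-6/7) - 2(1) = -2/7; a_2 = (-2/7)/(20/3) = -3/70
  n = 3: D(3) = 3(3 + 4/3) = 13; numerator = -2(-3/70) - 2(-6/7) = 9/5; a_3 = (9/5)/(13) = 9/65

r = 1; a_0 = 1; a_1 = -6/7; a_2 = -3/70; a_3 = 9/65


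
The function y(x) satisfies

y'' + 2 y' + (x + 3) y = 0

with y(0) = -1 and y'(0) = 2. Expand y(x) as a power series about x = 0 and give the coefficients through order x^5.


Ansatz: y(x) = sum_{n>=0} a_n x^n, so y'(x) = sum_{n>=1} n a_n x^(n-1) and y''(x) = sum_{n>=2} n(n-1) a_n x^(n-2).
Substitute into P(x) y'' + Q(x) y' + R(x) y = 0 with P(x) = 1, Q(x) = 2, R(x) = x + 3, and match powers of x.
Initial conditions: a_0 = -1, a_1 = 2.
Setting the coefficient of each power of x to zero and solving order by order (substituting the coefficients already found):
  x^0: 2 a_2 + 2 a_1 + 3 a_0 = 0  ->  2 a_2 = -2 a_1 - 3 a_0 = -1  ->  a_2 = -1/2
  x^1: 6 a_3 + 4 a_2 + 3 a_1 + a_0 = 0  ->  6 a_3 = -4 a_2 - 3 a_1 - a_0 = -3  ->  a_3 = -1/2
  x^2: 12 a_4 + 6 a_3 + 3 a_2 + a_1 = 0  ->  12 a_4 = -6 a_3 - 3 a_2 - a_1 = 5/2  ->  a_4 = 5/24
  x^3: 20 a_5 + 8 a_4 + 3 a_3 + a_2 = 0  ->  20 a_5 = -8 a_4 - 3 a_3 - a_2 = 1/3  ->  a_5 = 1/60
Truncated series: y(x) = -1 + 2 x - (1/2) x^2 - (1/2) x^3 + (5/24) x^4 + (1/60) x^5 + O(x^6).

a_0 = -1; a_1 = 2; a_2 = -1/2; a_3 = -1/2; a_4 = 5/24; a_5 = 1/60


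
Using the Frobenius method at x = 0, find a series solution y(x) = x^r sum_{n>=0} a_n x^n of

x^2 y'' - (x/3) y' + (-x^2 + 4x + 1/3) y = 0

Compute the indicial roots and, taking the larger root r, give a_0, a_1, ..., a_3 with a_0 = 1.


Write in Frobenius form y'' + (p(x)/x) y' + (q(x)/x^2) y = 0:
  p(x) = -1/3,  q(x) = -x^2 + 4x + 1/3.
Indicial equation: r(r-1) + (-1/3) r + (1/3) = 0 -> roots r_1 = 1, r_2 = 1/3.
Take r = r_1 = 1. Let y(x) = x^r sum_{n>=0} a_n x^n with a_0 = 1.
Substitute y = x^r sum a_n x^n and match x^{r+n}. The recurrence is
  D(n) a_n + 4 a_{n-1} - 1 a_{n-2} = 0,  where D(n) = (r+n)(r+n-1) + (-1/3)(r+n) + (1/3).
  a_n = [-4 a_{n-1} + 1 a_{n-2}] / D(n).
Since the indicial polynomial factors as (r - r_1)(r - r_2), D(n) = (r_1 + n - r_1)(r_1 + n - r_2) = n(n + 2/3).
Evaluating step by step (a_0 = 1):
  n = 1: D(1) = 1(1 + 2/3) = 5/3; numerator = -4(1) = -4; a_1 = (-4)/(5/3) = -12/5
  n = 2: D(2) = 2(2 + 2/3) = 16/3; numerator = -4(-12/5) + 1(1) = 53/5; a_2 = (53/5)/(16/3) = 159/80
  n = 3: D(3) = 3(3 + 2/3) = 11; numerator = -4(159/80) + 1(-12/5) = -207/20; a_3 = (-207/20)/(11) = -207/220

r = 1; a_0 = 1; a_1 = -12/5; a_2 = 159/80; a_3 = -207/220


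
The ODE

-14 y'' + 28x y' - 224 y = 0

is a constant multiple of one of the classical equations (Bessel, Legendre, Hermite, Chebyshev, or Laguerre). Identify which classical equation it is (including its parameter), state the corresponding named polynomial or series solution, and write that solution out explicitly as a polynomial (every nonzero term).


All three coefficients share the factor -14; dividing through by -14 gives  y'' - 2x y' + 16 y = 0.
This matches the Hermite equation y'' - 2x y' + 2n y = 0 with 2n = 16, so n = 8; the polynomial solution is H_8(x).
With y = sum_k a_k x^k, matching x^k gives (k+2)(k+1) a_{k+2} = 2(k - n) a_k = 2(k - 8) a_k. The right side vanishes at k = 8, so the series with the parity of 8 terminates at degree 8.
Standard normalization: leading coefficient of H_n is 2^n, so a_8 = 2^8 = 256. Work downward with a_k = (k+1)(k+2) a_{k+2} / (2(k - n)):
  a_6 = (7)(8)(256) / (2(6 - 8)) = 14336/(-4) = -3584
  a_4 = (5)(6)(-3584) / (2(4 - 8)) = -107520/(-8) = 13440
  a_2 = (3)(4)(13440) / (2(2 - 8)) = 161280/(-12) = -13440
  a_0 = (1)(2)(-13440) / (2(0 - 8)) = -26880/(-16) = 1680
Hence H_8(x) = 256 x^8 - 3584 x^6 + 13440 x^4 - 13440 x^2 + 1680.

H_8(x); series = 256 x^8 - 3584 x^6 + 13440 x^4 - 13440 x^2 + 1680


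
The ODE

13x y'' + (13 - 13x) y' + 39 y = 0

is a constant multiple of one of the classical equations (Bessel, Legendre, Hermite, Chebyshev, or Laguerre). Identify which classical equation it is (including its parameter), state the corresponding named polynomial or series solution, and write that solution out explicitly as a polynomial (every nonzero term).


All three coefficients share the factor 13; dividing through by 13 gives  x y'' + (1 - x) y' + 3 y = 0.
This matches the Laguerre equation x y'' + (1 - x) y' + n y = 0 with n = 3; the polynomial solution is L_3(x).
With y = sum_k a_k x^k, matching x^k gives (k+1)k a_{k+1} + (k+1) a_{k+1} - k a_k + n a_k = 0, i.e. (k+1)^2 a_{k+1} = (k - n) a_k = (k - 3) a_k. The right side vanishes at k = 3, so the series terminates at degree 3.
Standard normalization L_n(0) = 1 gives a_0 = 1. Work upward with a_{k+1} = (k - 3) a_k / (k+1)^2:
  a_1 = (0 - 3)(1) / 1^2 = -3/1 = -3
  a_2 = (1 - 3)(-3) / 2^2 = 6/4 = 3/2
  a_3 = (2 - 3)(3/2) / 3^2 = (-3/2)/9 = -1/6
Hence L_3(x) = -x^3/6 + 3 x^2/2 - 3 x + 1.

L_3(x); series = -x^3/6 + 3 x^2/2 - 3 x + 1


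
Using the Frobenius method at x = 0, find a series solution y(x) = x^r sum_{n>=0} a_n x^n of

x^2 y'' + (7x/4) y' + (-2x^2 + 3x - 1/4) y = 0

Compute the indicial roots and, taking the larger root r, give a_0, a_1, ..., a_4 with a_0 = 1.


Write in Frobenius form y'' + (p(x)/x) y' + (q(x)/x^2) y = 0:
  p(x) = 7/4,  q(x) = -2x^2 + 3x - 1/4.
Indicial equation: r(r-1) + (7/4) r + (-1/4) = 0 -> roots r_1 = 1/4, r_2 = -1.
Take r = r_1 = 1/4. Let y(x) = x^r sum_{n>=0} a_n x^n with a_0 = 1.
Substitute y = x^r sum a_n x^n and match x^{r+n}. The recurrence is
  D(n) a_n + 3 a_{n-1} - 2 a_{n-2} = 0,  where D(n) = (r+n)(r+n-1) + (7/4)(r+n) + (-1/4).
  a_n = [-3 a_{n-1} + 2 a_{n-2}] / D(n).
Since the indicial polynomial factors as (r - r_1)(r - r_2), D(n) = (r_1 + n - r_1)(r_1 + n - r_2) = n(n + 5/4).
Evaluating step by step (a_0 = 1):
  n = 1: D(1) = 1(1 + 5/4) = 9/4; numerator = -3(1) = -3; a_1 = (-3)/(9/4) = -4/3
  n = 2: D(2) = 2(2 + 5/4) = 13/2; numerator = -3(-4/3) + 2(1) = 6; a_2 = (6)/(13/2) = 12/13
  n = 3: D(3) = 3(3 + 5/4) = 51/4; numerator = -3(12/13) + 2(-4/3) = -212/39; a_3 = (-212/39)/(51/4) = -848/1989
  n = 4: D(4) = 4(4 + 5/4) = 21; numerator = -3(-848/1989) + 2(12/13) = 2072/663; a_4 = (2072/663)/(21) = 296/1989

r = 1/4; a_0 = 1; a_1 = -4/3; a_2 = 12/13; a_3 = -848/1989; a_4 = 296/1989


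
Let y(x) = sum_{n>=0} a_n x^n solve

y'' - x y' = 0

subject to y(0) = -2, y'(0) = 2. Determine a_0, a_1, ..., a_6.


Ansatz: y(x) = sum_{n>=0} a_n x^n, so y'(x) = sum_{n>=1} n a_n x^(n-1) and y''(x) = sum_{n>=2} n(n-1) a_n x^(n-2).
Substitute into P(x) y'' + Q(x) y' + R(x) y = 0 with P(x) = 1, Q(x) = -x, R(x) = 0, and match powers of x.
Initial conditions: a_0 = -2, a_1 = 2.
Setting the coefficient of each power of x to zero and solving order by order (substituting the coefficients already found):
  x^0: 2 a_2 = 0  ->  a_2 = 0
  x^1: 6 a_3 - a_1 = 0  ->  6 a_3 = a_1 = 2  ->  a_3 = 1/3
  x^2: 12 a_4 - 2 a_2 = 0  ->  12 a_4 = 2 a_2 = 0  ->  a_4 = 0
  x^3: 20 a_5 - 3 a_3 = 0  ->  20 a_5 = 3 a_3 = 1  ->  a_5 = 1/20
  x^4: 30 a_6 - 4 a_4 = 0  ->  30 a_6 = 4 a_4 = 0  ->  a_6 = 0
Truncated series: y(x) = -2 + 2 x + (1/3) x^3 + (1/20) x^5 + O(x^7).

a_0 = -2; a_1 = 2; a_2 = 0; a_3 = 1/3; a_4 = 0; a_5 = 1/20; a_6 = 0


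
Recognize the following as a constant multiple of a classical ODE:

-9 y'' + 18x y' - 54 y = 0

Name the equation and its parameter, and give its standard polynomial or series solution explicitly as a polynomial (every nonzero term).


All three coefficients share the factor -9; dividing through by -9 gives  y'' - 2x y' + 6 y = 0.
This matches the Hermite equation y'' - 2x y' + 2n y = 0 with 2n = 6, so n = 3; the polynomial solution is H_3(x).
With y = sum_k a_k x^k, matching x^k gives (k+2)(k+1) a_{k+2} = 2(k - n) a_k = 2(k - 3) a_k. The right side vanishes at k = 3, so the series with the parity of 3 terminates at degree 3.
Standard normalization: leading coefficient of H_n is 2^n, so a_3 = 2^3 = 8. Work downward with a_k = (k+1)(k+2) a_{k+2} / (2(k - n)):
  a_1 = (2)(3)(8) / (2(1 - 3)) = 48/(-4) = -12
Hence H_3(x) = 8 x^3 - 12 x.

H_3(x); series = 8 x^3 - 12 x


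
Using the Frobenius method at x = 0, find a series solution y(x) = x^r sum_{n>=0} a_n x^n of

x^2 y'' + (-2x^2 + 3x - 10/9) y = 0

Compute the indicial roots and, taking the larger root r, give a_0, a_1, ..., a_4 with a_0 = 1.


Write in Frobenius form y'' + (p(x)/x) y' + (q(x)/x^2) y = 0:
  p(x) = 0,  q(x) = -2x^2 + 3x - 10/9.
Indicial equation: r(r-1) + (0) r + (-10/9) = 0 -> roots r_1 = 5/3, r_2 = -2/3.
Take r = r_1 = 5/3. Let y(x) = x^r sum_{n>=0} a_n x^n with a_0 = 1.
Substitute y = x^r sum a_n x^n and match x^{r+n}. The recurrence is
  D(n) a_n + 3 a_{n-1} - 2 a_{n-2} = 0,  where D(n) = (r+n)(r+n-1) + (0)(r+n) + (-10/9).
  a_n = [-3 a_{n-1} + 2 a_{n-2}] / D(n).
Since the indicial polynomial factors as (r - r_1)(r - r_2), D(n) = (r_1 + n - r_1)(r_1 + n - r_2) = n(n + 7/3).
Evaluating step by step (a_0 = 1):
  n = 1: D(1) = 1(1 + 7/3) = 10/3; numerator = -3(1) = -3; a_1 = (-3)/(10/3) = -9/10
  n = 2: D(2) = 2(2 + 7/3) = 26/3; numerator = -3(-9/10) + 2(1) = 47/10; a_2 = (47/10)/(26/3) = 141/260
  n = 3: D(3) = 3(3 + 7/3) = 16; numerator = -3(141/260) + 2(-9/10) = -891/260; a_3 = (-891/260)/(16) = -891/4160
  n = 4: D(4) = 4(4 + 7/3) = 76/3; numerator = -3(-891/4160) + 2(141/260) = 1437/832; a_4 = (1437/832)/(76/3) = 4311/63232

r = 5/3; a_0 = 1; a_1 = -9/10; a_2 = 141/260; a_3 = -891/4160; a_4 = 4311/63232


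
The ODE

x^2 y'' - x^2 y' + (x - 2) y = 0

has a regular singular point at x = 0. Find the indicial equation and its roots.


Divide by x^2 to reach normal form y'' + P_1(x) y' + P_2(x) y = 0 with P_1(x) = -1 and P_2(x) = 1/x - 2/x^2.
x = 0 is a singular point because the y-coefficient 1/x - 2/x^2 has a pole at x = 0.
It is a regular singular point because x P_1(x) = p(x) = -x and x^2 P_2(x) = q(x) = x - 2 are polynomials, hence analytic at x = 0.
p(0) = 0,  q(0) = -2.
Indicial equation: r(r-1) + p(0) r + q(0) = 0, i.e. r^2 + (p(0) - 1) r + q(0) = 0, i.e. r^2 - 1 r - 2 = 0.
Discriminant: (-1)^2 - 4(-2) = 9, so r = (1 ± 3)/2.
Solving: r_1 = 2, r_2 = -1.

indicial: r^2 - 1 r - 2 = 0; roots r_1 = 2, r_2 = -1


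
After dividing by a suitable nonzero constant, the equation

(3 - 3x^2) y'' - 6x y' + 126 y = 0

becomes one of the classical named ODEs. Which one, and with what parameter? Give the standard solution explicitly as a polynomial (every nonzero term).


All three coefficients share the factor 3; dividing through by 3 gives  (1 - x^2) y'' - 2x y' + 42 y = 0.
This matches the Legendre equation (1 - x^2) y'' - 2x y' + n(n+1) y = 0 (note the -2x y' term) with n(n+1) = 42, so n = 6; the polynomial solution is P_6(x).
With y = sum_k a_k x^k, matching x^k gives (k+2)(k+1) a_{k+2} = [k(k+1) - n(n+1)] a_k = (k - 6)(k + 7) a_k. The right side vanishes at k = 6, so the series with the parity of 6 terminates at degree 6.
Standard normalization (P_n(1) = 1): leading coefficient (2n)!/(2^n (n!)^2) = 479001600/(64*518400) = 231/16, so a_6 = 231/16. Work downward with a_k = (k+1)(k+2) a_{k+2} / ((k - 6)(k + 7)):
  a_4 = (5)(6)(231/16) / ((4 - 6)(4 + 7)) = (3465/8)/(-22) = -315/16
  a_2 = (3)(4)(-315/16) / ((2 - 6)(2 + 7)) = (-945/4)/(-36) = 105/16
  a_0 = (1)(2)(105/16) / ((0 - 6)(0 + 7)) = (105/8)/(-42) = -5/16
Hence P_6(x) = 231 x^6/16 - 315 x^4/16 + 105 x^2/16 - 5/16.

P_6(x); series = 231 x^6/16 - 315 x^4/16 + 105 x^2/16 - 5/16


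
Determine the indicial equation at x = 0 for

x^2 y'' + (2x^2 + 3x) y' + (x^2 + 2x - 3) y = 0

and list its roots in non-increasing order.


Divide by x^2 to reach normal form y'' + P_1(x) y' + P_2(x) y = 0 with P_1(x) = 2 + 3/x and P_2(x) = 1 + 2/x - 3/x^2.
x = 0 is a singular point because the y'-coefficient 2 + 3/x has a pole at x = 0 and the y-coefficient 1 + 2/x - 3/x^2 has a pole at x = 0.
It is a regular singular point because x P_1(x) = p(x) = 2x + 3 and x^2 P_2(x) = q(x) = x^2 + 2x - 3 are polynomials, hence analytic at x = 0.
p(0) = 3,  q(0) = -3.
Indicial equation: r(r-1) + p(0) r + q(0) = 0, i.e. r^2 + (p(0) - 1) r + q(0) = 0, i.e. r^2 + 2 r - 3 = 0.
Discriminant: (2)^2 - 4(-3) = 16, so r = (-2 ± 4)/2.
Solving: r_1 = 1, r_2 = -3.

indicial: r^2 + 2 r - 3 = 0; roots r_1 = 1, r_2 = -3


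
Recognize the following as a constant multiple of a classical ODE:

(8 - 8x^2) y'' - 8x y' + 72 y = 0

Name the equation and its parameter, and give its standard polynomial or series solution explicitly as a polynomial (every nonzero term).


All three coefficients share the factor 8; dividing through by 8 gives  (1 - x^2) y'' - x y' + 9 y = 0.
This matches the Chebyshev equation (1 - x^2) y'' - x y' + n^2 y = 0 (note the -x y' term, not -2x y') with n^2 = 9, so n = 3; the polynomial solution is T_3(x).
With y = sum_k a_k x^k, matching x^k gives (k+2)(k+1) a_{k+2} = (k^2 - n^2) a_k = (k - 3)(k + 3) a_k. The right side vanishes at k = 3, so the series with the parity of 3 terminates at degree 3.
Standard normalization: leading coefficient of T_n is 2^(n-1), so a_3 = 2^2 = 4. Work downward with a_k = (k+1)(k+2) a_{k+2} / ((k - 3)(k + 3)):
  a_1 = (2)(3)(4) / ((1 - 3)(1 + 3)) = 24/(-8) = -3
Hence T_3(x) = 4 x^3 - 3 x.

T_3(x); series = 4 x^3 - 3 x


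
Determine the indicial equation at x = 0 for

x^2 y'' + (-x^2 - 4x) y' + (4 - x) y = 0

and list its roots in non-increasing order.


Divide by x^2 to reach normal form y'' + P_1(x) y' + P_2(x) y = 0 with P_1(x) = -1 - 4/x and P_2(x) = -1/x + 4/x^2.
x = 0 is a singular point because the y'-coefficient -1 - 4/x has a pole at x = 0 and the y-coefficient -1/x + 4/x^2 has a pole at x = 0.
It is a regular singular point because x P_1(x) = p(x) = -x - 4 and x^2 P_2(x) = q(x) = 4 - x are polynomials, hence analytic at x = 0.
p(0) = -4,  q(0) = 4.
Indicial equation: r(r-1) + p(0) r + q(0) = 0, i.e. r^2 + (p(0) - 1) r + q(0) = 0, i.e. r^2 - 5 r + 4 = 0.
Discriminant: (-5)^2 - 4(4) = 9, so r = (5 ± 3)/2.
Solving: r_1 = 4, r_2 = 1.

indicial: r^2 - 5 r + 4 = 0; roots r_1 = 4, r_2 = 1
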